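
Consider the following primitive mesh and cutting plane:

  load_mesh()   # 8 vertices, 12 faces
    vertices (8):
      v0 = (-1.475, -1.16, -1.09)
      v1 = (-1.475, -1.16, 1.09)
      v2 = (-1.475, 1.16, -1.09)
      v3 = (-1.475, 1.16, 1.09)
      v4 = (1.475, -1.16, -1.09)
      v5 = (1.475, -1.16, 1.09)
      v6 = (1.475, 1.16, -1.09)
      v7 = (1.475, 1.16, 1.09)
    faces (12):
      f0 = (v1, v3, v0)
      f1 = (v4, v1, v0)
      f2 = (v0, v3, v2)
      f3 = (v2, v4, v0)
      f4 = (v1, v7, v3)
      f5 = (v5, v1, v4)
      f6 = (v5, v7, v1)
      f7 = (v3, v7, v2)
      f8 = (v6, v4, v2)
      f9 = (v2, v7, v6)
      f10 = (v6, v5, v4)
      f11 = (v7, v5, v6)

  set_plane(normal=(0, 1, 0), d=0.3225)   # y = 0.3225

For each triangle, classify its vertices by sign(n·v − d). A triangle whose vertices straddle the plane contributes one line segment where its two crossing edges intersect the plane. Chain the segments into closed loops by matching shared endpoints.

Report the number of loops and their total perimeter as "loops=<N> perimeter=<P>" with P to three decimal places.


Straddling triangles (8 of 12):
  (v1,v3,v0) [-+-] → (-1.475, 0.3225, 1.09)–(-1.475, 0.3225, 0.303039)  len=0.7870
  (v0,v3,v2) [-++] → (-1.475, 0.3225, 0.303039)–(-1.475, 0.3225, -1.09)  len=1.3930
  (v2,v4,v0) [+--] → (-0.410075, 0.3225, -1.09)–(-1.475, 0.3225, -1.09)  len=1.0649
  (v1,v7,v3) [-++] → (0.410075, 0.3225, 1.09)–(-1.475, 0.3225, 1.09)  len=1.8851
  (v5,v7,v1) [-+-] → (1.475, 0.3225, 1.09)–(0.410075, 0.3225, 1.09)  len=1.0649
  (v6,v4,v2) [+-+] → (1.475, 0.3225, -1.09)–(-0.410075, 0.3225, -1.09)  len=1.8851
  (v6,v5,v4) [+--] → (1.475, 0.3225, -0.303039)–(1.475, 0.3225, -1.09)  len=0.7870
  (v7,v5,v6) [+-+] → (1.475, 0.3225, 1.09)–(1.475, 0.3225, -0.303039)  len=1.3930

Chained into 1 loop(s):
  loop 1: 8 segments, perimeter = 10.2600
Total perimeter = 10.260

loops=1 perimeter=10.260


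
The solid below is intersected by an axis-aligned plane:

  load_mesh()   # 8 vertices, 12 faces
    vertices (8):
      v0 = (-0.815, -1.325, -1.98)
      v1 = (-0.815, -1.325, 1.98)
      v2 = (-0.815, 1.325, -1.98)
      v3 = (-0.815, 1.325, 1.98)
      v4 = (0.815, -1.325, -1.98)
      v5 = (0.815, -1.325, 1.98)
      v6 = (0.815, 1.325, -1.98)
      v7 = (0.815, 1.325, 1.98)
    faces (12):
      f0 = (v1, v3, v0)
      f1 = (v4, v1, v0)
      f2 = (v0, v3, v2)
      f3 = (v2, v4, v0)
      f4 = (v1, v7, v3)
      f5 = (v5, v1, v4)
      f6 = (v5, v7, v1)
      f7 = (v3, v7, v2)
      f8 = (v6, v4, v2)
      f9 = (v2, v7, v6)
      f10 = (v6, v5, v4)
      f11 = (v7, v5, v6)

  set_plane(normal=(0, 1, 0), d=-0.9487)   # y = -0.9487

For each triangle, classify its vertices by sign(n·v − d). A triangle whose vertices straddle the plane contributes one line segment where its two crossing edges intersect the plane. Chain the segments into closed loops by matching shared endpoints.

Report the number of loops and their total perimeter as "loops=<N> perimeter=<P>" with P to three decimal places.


Straddling triangles (8 of 12):
  (v1,v3,v0) [-+-] → (-0.815, -0.9487, 1.98)–(-0.815, -0.9487, -1.41768)  len=3.3977
  (v0,v3,v2) [-++] → (-0.815, -0.9487, -1.41768)–(-0.815, -0.9487, -1.98)  len=0.5623
  (v2,v4,v0) [+--] → (0.58354, -0.9487, -1.98)–(-0.815, -0.9487, -1.98)  len=1.3985
  (v1,v7,v3) [-++] → (-0.58354, -0.9487, 1.98)–(-0.815, -0.9487, 1.98)  len=0.2315
  (v5,v7,v1) [-+-] → (0.815, -0.9487, 1.98)–(-0.58354, -0.9487, 1.98)  len=1.3985
  (v6,v4,v2) [+-+] → (0.815, -0.9487, -1.98)–(0.58354, -0.9487, -1.98)  len=0.2315
  (v6,v5,v4) [+--] → (0.815, -0.9487, 1.41768)–(0.815, -0.9487, -1.98)  len=3.3977
  (v7,v5,v6) [+-+] → (0.815, -0.9487, 1.98)–(0.815, -0.9487, 1.41768)  len=0.5623

Chained into 1 loop(s):
  loop 1: 8 segments, perimeter = 11.1800
Total perimeter = 11.180

loops=1 perimeter=11.180


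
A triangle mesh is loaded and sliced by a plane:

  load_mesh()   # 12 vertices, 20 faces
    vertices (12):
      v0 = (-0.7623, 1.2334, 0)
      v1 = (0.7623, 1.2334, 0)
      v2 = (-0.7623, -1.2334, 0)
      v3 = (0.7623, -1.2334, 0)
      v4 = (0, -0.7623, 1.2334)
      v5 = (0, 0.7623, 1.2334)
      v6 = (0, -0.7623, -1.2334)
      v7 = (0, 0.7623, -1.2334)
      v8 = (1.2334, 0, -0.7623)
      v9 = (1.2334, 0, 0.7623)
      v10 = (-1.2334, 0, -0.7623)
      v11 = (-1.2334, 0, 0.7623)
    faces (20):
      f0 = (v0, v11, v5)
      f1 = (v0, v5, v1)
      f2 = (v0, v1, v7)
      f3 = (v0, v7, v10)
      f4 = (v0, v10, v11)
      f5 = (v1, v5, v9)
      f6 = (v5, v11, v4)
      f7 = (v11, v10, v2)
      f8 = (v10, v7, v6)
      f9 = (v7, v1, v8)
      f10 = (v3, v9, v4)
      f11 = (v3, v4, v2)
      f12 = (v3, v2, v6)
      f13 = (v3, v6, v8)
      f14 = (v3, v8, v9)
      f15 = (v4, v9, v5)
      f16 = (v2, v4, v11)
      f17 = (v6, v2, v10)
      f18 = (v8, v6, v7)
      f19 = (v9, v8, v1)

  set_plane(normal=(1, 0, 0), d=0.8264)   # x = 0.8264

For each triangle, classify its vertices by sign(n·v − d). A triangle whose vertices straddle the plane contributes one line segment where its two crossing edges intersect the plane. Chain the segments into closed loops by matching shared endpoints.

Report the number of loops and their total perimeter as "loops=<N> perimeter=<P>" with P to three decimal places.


loops=1 perimeter=6.026

Straddling triangles (8 of 20):
  (v1,v5,v9) [--+] → (0.8264, 0.251545, 0.917755)–(0.8264, 1.06558, 0.103722)  len=1.1512
  (v7,v1,v8) [--+] → (0.8264, 1.06558, -0.103722)–(0.8264, 0.251545, -0.917755)  len=1.1512
  (v3,v9,v4) [-+-] → (0.8264, -1.06558, 0.103722)–(0.8264, -0.251545, 0.917755)  len=1.1512
  (v3,v6,v8) [--+] → (0.8264, -0.251545, -0.917755)–(0.8264, -1.06558, -0.103722)  len=1.1512
  (v3,v8,v9) [-++] → (0.8264, -1.06558, -0.103722)–(0.8264, -1.06558, 0.103722)  len=0.2074
  (v4,v9,v5) [-+-] → (0.8264, -0.251545, 0.917755)–(0.8264, 0.251545, 0.917755)  len=0.5031
  (v8,v6,v7) [+--] → (0.8264, -0.251545, -0.917755)–(0.8264, 0.251545, -0.917755)  len=0.5031
  (v9,v8,v1) [++-] → (0.8264, 1.06558, -0.103722)–(0.8264, 1.06558, 0.103722)  len=0.2074

Chained into 1 loop(s):
  loop 1: 8 segments, perimeter = 6.0259
Total perimeter = 6.026


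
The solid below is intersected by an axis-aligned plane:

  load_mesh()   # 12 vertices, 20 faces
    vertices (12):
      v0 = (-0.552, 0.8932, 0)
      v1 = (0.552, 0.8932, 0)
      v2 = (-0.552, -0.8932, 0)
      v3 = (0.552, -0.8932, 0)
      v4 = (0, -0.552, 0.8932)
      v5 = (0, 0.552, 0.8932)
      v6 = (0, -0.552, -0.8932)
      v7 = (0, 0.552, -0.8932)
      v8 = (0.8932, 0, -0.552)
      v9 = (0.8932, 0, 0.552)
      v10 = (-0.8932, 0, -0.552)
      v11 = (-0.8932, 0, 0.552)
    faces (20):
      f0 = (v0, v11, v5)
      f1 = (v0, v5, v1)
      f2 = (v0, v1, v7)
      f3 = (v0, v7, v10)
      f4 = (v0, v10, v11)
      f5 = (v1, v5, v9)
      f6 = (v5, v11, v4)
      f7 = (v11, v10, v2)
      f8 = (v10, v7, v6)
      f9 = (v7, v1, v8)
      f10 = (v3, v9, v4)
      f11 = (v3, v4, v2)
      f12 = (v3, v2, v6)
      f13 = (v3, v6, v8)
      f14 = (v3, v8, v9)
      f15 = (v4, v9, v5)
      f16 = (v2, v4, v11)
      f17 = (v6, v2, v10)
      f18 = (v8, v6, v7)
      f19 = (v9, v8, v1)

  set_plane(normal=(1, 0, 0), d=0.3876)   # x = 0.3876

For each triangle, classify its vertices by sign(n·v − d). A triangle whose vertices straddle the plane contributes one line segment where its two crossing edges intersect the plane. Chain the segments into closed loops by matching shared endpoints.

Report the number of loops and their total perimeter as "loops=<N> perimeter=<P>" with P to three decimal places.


loops=1 perimeter=5.099

Straddling triangles (10 of 20):
  (v0,v5,v1) [--+] → (0.3876, 0.791582, 0.266018)–(0.3876, 0.8932, 0)  len=0.2848
  (v0,v1,v7) [-+-] → (0.3876, 0.8932, 0)–(0.3876, 0.791582, -0.266018)  len=0.2848
  (v1,v5,v9) [+-+] → (0.3876, 0.791582, 0.266018)–(0.3876, 0.312462, 0.745138)  len=0.6776
  (v7,v1,v8) [-++] → (0.3876, 0.791582, -0.266018)–(0.3876, 0.312462, -0.745138)  len=0.6776
  (v3,v9,v4) [++-] → (0.3876, -0.312462, 0.745138)–(0.3876, -0.791582, 0.266018)  len=0.6776
  (v3,v4,v2) [+--] → (0.3876, -0.791582, 0.266018)–(0.3876, -0.8932, 0)  len=0.2848
  (v3,v2,v6) [+--] → (0.3876, -0.8932, 0)–(0.3876, -0.791582, -0.266018)  len=0.2848
  (v3,v6,v8) [+-+] → (0.3876, -0.791582, -0.266018)–(0.3876, -0.312462, -0.745138)  len=0.6776
  (v4,v9,v5) [-+-] → (0.3876, -0.312462, 0.745138)–(0.3876, 0.312462, 0.745138)  len=0.6249
  (v8,v6,v7) [+--] → (0.3876, -0.312462, -0.745138)–(0.3876, 0.312462, -0.745138)  len=0.6249

Chained into 1 loop(s):
  loop 1: 10 segments, perimeter = 5.0992
Total perimeter = 5.099


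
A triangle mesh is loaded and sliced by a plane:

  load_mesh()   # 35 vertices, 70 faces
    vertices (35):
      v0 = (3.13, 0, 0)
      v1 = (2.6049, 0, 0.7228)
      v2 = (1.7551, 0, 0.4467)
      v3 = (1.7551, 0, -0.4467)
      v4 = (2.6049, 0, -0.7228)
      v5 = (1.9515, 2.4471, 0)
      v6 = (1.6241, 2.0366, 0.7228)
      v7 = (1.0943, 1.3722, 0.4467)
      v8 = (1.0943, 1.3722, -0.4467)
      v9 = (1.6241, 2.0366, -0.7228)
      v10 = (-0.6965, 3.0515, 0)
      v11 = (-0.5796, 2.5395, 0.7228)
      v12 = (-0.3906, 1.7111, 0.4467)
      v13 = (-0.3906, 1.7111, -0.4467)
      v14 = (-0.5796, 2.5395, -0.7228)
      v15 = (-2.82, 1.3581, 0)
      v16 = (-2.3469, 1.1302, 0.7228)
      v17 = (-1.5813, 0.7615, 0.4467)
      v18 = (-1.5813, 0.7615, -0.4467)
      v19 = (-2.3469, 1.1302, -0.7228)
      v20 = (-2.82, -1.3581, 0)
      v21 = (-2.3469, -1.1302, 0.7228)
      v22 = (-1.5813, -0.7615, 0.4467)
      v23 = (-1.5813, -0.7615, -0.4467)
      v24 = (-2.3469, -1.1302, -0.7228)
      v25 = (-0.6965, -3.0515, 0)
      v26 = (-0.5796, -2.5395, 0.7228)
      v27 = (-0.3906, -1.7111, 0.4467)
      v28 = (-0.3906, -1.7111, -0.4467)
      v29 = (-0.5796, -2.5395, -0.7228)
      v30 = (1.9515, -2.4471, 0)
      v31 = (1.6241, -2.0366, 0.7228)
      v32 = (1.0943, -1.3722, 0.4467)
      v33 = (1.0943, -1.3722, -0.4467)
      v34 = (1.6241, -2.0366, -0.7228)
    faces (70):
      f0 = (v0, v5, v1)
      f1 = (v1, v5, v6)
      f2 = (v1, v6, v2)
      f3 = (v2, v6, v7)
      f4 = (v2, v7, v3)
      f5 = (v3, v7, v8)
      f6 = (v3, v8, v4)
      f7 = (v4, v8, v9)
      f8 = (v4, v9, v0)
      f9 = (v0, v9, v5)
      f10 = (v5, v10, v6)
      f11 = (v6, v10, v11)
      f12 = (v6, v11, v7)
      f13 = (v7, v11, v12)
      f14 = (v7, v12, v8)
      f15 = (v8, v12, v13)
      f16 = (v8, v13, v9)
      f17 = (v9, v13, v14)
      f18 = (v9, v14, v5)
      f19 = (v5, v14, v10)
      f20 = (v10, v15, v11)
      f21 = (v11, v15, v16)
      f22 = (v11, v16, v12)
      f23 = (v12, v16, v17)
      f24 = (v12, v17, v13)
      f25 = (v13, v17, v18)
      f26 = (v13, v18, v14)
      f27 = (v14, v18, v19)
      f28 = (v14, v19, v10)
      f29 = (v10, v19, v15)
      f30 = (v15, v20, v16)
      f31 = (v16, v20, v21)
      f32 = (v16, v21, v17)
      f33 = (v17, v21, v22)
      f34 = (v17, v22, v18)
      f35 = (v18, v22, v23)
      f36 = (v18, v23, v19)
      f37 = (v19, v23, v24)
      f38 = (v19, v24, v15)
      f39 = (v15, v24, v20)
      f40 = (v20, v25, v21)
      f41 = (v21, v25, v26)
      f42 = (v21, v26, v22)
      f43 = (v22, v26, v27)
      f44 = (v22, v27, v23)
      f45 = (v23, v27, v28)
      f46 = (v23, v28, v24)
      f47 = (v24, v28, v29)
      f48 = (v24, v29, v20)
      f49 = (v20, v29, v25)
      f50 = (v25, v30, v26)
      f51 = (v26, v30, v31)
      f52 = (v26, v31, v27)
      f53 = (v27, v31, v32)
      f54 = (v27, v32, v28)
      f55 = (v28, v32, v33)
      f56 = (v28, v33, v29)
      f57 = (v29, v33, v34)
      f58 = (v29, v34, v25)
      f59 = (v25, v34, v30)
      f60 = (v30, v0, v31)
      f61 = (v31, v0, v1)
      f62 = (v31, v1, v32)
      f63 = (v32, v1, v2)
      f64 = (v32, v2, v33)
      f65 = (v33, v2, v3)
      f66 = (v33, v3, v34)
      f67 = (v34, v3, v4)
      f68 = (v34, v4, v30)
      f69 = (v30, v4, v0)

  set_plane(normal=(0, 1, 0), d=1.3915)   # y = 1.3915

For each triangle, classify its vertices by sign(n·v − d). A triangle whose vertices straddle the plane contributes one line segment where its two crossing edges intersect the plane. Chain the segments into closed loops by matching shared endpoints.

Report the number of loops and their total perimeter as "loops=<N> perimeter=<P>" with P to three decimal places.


Straddling triangles (22 of 70):
  (v0,v5,v1) [-+-] → (2.45987, 1.3915, 0)–(2.23336, 1.3915, 0.311793)  len=0.3854
  (v1,v5,v6) [-++] → (2.23336, 1.3915, 0.311793)–(1.93477, 1.3915, 0.7228)  len=0.5080
  (v1,v6,v2) [-+-] → (1.93477, 1.3915, 0.7228)–(1.66559, 1.3915, 0.635344)  len=0.2830
  (v2,v6,v7) [-+-] → (1.66559, 1.3915, 0.635344)–(1.10969, 1.3915, 0.45472)  len=0.5845
  (v4,v8,v9) [--+] → (1.10969, 1.3915, -0.45472)–(1.93477, 1.3915, -0.7228)  len=0.8675
  (v4,v9,v0) [-+-] → (1.93477, 1.3915, -0.7228)–(2.1011, 1.3915, -0.493851)  len=0.2830
  (v0,v9,v5) [-++] → (2.1011, 1.3915, -0.493851)–(2.45987, 1.3915, 0)  len=0.6104
  (v6,v11,v7) [++-] → (1.06662, 1.3915, 0.451265)–(1.10969, 1.3915, 0.45472)  len=0.0432
  (v7,v11,v12) [-++] → (1.06662, 1.3915, 0.451265)–(1.00974, 1.3915, 0.4467)  len=0.0571
  (v7,v12,v8) [-+-] → (1.00974, 1.3915, 0.4467)–(1.00974, 1.3915, -0.395822)  len=0.8425
  (v8,v12,v13) [-++] → (1.00974, 1.3915, -0.395822)–(1.00974, 1.3915, -0.4467)  len=0.0509
  (v8,v13,v9) [-++] → (1.00974, 1.3915, -0.4467)–(1.10969, 1.3915, -0.45472)  len=0.1003
  (v10,v15,v11) [+-+] → (-2.77812, 1.3915, 0)–(-2.75666, 1.3915, 0.0204347)  len=0.0296
  (v11,v15,v16) [+--] → (-2.75666, 1.3915, 0.0204347)–(-2.01922, 1.3915, 0.7228)  len=1.0184
  (v11,v16,v12) [+-+] → (-2.01922, 1.3915, 0.7228)–(-1.46692, 1.3915, 0.598605)  len=0.5661
  (v12,v16,v17) [+--] → (-1.46692, 1.3915, 0.598605)–(-0.791345, 1.3915, 0.4467)  len=0.6924
  (v12,v17,v13) [+-+] → (-0.791345, 1.3915, 0.4467)–(-0.791345, 1.3915, -0.146015)  len=0.5927
  (v13,v17,v18) [+--] → (-0.791345, 1.3915, -0.146015)–(-0.791345, 1.3915, -0.4467)  len=0.3007
  (v13,v18,v14) [+-+] → (-0.791345, 1.3915, -0.4467)–(-1.22637, 1.3915, -0.544531)  len=0.4459
  (v14,v18,v19) [+--] → (-1.22637, 1.3915, -0.544531)–(-2.01922, 1.3915, -0.7228)  len=0.8127
  (v14,v19,v10) [+-+] → (-2.01922, 1.3915, -0.7228)–(-2.12244, 1.3915, -0.624498)  len=0.1425
  (v10,v19,v15) [+--] → (-2.12244, 1.3915, -0.624498)–(-2.77812, 1.3915, 0)  len=0.9055

Chained into 2 loop(s):
  loop 1: 12 segments, perimeter = 4.6158
  loop 2: 10 segments, perimeter = 5.5065
Total perimeter = 10.122

loops=2 perimeter=10.122


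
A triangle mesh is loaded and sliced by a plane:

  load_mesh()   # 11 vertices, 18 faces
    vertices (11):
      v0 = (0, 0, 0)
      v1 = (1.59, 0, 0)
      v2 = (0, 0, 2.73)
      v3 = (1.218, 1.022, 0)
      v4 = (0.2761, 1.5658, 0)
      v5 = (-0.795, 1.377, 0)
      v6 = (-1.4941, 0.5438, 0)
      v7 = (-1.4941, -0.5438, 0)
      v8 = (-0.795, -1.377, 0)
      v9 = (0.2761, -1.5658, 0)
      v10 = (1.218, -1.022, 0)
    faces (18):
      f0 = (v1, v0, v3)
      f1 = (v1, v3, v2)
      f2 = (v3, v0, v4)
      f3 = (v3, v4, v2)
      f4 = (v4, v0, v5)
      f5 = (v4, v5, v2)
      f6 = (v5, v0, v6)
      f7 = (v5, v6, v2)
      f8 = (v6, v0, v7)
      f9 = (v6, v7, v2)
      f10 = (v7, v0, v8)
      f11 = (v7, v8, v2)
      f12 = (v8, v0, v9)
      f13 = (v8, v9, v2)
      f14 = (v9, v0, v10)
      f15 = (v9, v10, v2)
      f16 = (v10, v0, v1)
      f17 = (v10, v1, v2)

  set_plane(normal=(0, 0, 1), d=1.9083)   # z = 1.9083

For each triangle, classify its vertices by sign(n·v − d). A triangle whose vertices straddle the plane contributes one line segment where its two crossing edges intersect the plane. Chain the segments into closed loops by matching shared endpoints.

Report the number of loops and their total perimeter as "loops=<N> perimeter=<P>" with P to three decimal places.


Straddling triangles (9 of 18):
  (v1,v3,v2) [--+] → (0.366605, 0.307611, 1.9083)–(0.478573, 0, 1.9083)  len=0.3274
  (v3,v4,v2) [--+] → (0.0831031, 0.471289, 1.9083)–(0.366605, 0.307611, 1.9083)  len=0.3274
  (v4,v5,v2) [--+] → (-0.239286, 0.414462, 1.9083)–(0.0831031, 0.471289, 1.9083)  len=0.3274
  (v5,v6,v2) [--+] → (-0.449708, 0.163678, 1.9083)–(-0.239286, 0.414462, 1.9083)  len=0.3274
  (v6,v7,v2) [--+] → (-0.449708, -0.163678, 1.9083)–(-0.449708, 0.163678, 1.9083)  len=0.3274
  (v7,v8,v2) [--+] → (-0.239286, -0.414462, 1.9083)–(-0.449708, -0.163678, 1.9083)  len=0.3274
  (v8,v9,v2) [--+] → (0.0831031, -0.471289, 1.9083)–(-0.239286, -0.414462, 1.9083)  len=0.3274
  (v9,v10,v2) [--+] → (0.366605, -0.307611, 1.9083)–(0.0831031, -0.471289, 1.9083)  len=0.3274
  (v10,v1,v2) [--+] → (0.478573, 0, 1.9083)–(0.366605, -0.307611, 1.9083)  len=0.3274

Chained into 1 loop(s):
  loop 1: 9 segments, perimeter = 2.9462
Total perimeter = 2.946

loops=1 perimeter=2.946


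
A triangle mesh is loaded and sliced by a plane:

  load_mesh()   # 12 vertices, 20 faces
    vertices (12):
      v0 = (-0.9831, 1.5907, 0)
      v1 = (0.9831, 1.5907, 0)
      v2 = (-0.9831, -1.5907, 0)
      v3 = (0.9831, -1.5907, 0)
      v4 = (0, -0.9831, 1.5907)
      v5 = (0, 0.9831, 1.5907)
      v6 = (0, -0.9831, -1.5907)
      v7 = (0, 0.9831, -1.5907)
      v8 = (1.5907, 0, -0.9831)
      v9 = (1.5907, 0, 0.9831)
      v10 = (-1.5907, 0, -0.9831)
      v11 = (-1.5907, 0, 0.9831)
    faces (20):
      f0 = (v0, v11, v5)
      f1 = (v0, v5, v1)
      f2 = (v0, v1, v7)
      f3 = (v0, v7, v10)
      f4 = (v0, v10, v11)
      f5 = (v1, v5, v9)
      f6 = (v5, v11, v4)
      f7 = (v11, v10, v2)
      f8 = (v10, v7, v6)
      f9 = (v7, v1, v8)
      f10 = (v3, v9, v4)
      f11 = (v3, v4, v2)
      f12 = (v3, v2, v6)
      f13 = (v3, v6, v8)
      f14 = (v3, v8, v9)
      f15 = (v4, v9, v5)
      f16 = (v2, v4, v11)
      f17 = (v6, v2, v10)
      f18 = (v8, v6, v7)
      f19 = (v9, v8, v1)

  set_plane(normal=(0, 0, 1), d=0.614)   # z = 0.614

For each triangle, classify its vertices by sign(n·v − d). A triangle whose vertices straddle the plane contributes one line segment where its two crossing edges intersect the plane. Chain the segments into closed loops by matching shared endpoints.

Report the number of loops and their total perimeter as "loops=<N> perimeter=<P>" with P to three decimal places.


Straddling triangles (10 of 20):
  (v0,v11,v5) [-++] → (-1.36258, 0.59722, 0.614)–(-0.60363, 1.35617, 0.614)  len=1.0733
  (v0,v5,v1) [-+-] → (-0.60363, 1.35617, 0.614)–(0.60363, 1.35617, 0.614)  len=1.2073
  (v0,v10,v11) [--+] → (-1.5907, 0, 0.614)–(-1.36258, 0.59722, 0.614)  len=0.6393
  (v1,v5,v9) [-++] → (0.60363, 1.35617, 0.614)–(1.36258, 0.59722, 0.614)  len=1.0733
  (v11,v10,v2) [+--] → (-1.5907, 0, 0.614)–(-1.36258, -0.59722, 0.614)  len=0.6393
  (v3,v9,v4) [-++] → (1.36258, -0.59722, 0.614)–(0.60363, -1.35617, 0.614)  len=1.0733
  (v3,v4,v2) [-+-] → (0.60363, -1.35617, 0.614)–(-0.60363, -1.35617, 0.614)  len=1.2073
  (v3,v8,v9) [--+] → (1.5907, 0, 0.614)–(1.36258, -0.59722, 0.614)  len=0.6393
  (v2,v4,v11) [-++] → (-0.60363, -1.35617, 0.614)–(-1.36258, -0.59722, 0.614)  len=1.0733
  (v9,v8,v1) [+--] → (1.5907, 0, 0.614)–(1.36258, 0.59722, 0.614)  len=0.6393

Chained into 1 loop(s):
  loop 1: 10 segments, perimeter = 9.2650
Total perimeter = 9.265

loops=1 perimeter=9.265


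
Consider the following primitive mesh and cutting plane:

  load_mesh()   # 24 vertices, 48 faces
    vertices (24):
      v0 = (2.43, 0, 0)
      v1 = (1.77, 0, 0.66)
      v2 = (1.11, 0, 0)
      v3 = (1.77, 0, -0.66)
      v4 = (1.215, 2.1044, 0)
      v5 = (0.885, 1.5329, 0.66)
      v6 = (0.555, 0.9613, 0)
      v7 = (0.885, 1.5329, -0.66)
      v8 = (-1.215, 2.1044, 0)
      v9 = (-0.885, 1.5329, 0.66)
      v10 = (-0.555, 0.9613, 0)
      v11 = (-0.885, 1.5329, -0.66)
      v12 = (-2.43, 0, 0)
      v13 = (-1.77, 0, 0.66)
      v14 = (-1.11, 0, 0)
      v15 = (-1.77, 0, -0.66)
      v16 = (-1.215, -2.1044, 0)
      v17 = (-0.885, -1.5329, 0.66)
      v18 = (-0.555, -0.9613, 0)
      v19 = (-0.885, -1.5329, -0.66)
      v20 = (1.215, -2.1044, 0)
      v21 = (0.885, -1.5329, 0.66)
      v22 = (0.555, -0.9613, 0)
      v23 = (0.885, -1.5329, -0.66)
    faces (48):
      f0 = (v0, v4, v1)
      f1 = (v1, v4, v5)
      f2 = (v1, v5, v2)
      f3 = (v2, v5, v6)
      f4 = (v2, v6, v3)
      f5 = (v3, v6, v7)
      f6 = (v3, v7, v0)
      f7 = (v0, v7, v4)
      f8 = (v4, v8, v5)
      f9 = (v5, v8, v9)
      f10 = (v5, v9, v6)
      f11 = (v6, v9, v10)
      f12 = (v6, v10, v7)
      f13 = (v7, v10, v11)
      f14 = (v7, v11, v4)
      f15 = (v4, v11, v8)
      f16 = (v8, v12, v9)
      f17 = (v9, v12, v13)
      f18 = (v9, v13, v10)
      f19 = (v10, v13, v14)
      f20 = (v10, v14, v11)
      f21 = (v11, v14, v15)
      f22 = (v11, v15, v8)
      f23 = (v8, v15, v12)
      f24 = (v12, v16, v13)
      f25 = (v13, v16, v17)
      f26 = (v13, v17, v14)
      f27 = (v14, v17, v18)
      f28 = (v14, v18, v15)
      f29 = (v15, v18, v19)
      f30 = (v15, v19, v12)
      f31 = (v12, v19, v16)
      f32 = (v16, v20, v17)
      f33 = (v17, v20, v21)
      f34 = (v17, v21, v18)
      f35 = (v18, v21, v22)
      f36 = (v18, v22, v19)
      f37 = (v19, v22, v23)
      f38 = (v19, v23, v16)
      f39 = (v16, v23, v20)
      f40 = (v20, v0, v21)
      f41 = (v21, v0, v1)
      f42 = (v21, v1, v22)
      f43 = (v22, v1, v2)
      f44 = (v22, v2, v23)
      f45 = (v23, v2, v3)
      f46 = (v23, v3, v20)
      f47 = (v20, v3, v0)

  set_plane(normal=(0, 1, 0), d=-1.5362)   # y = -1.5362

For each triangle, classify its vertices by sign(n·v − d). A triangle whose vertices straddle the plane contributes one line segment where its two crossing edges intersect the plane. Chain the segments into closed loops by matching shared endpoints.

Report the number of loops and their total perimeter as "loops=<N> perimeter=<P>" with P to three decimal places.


loops=1 perimeter=7.259

Straddling triangles (10 of 48):
  (v12,v16,v13) [+-+] → (-1.54306, -1.5362, 0)–(-1.36485, -1.5362, 0.178204)  len=0.2520
  (v13,v16,v17) [+-+] → (-1.36485, -1.5362, 0.178204)–(-0.886906, -1.5362, 0.656189)  len=0.6759
  (v12,v19,v16) [++-] → (-0.886906, -1.5362, -0.656189)–(-1.54306, -1.5362, 0)  len=0.9280
  (v16,v20,v17) [--+] → (-0.872874, -1.5362, 0.656189)–(-0.886906, -1.5362, 0.656189)  len=0.0140
  (v17,v20,v21) [+-+] → (-0.872874, -1.5362, 0.656189)–(0.886906, -1.5362, 0.656189)  len=1.7598
  (v19,v23,v16) [++-] → (0.872874, -1.5362, -0.656189)–(-0.886906, -1.5362, -0.656189)  len=1.7598
  (v16,v23,v20) [-+-] → (0.872874, -1.5362, -0.656189)–(0.886906, -1.5362, -0.656189)  len=0.0140
  (v20,v0,v21) [-++] → (1.54306, -1.5362, 0)–(0.886906, -1.5362, 0.656189)  len=0.9280
  (v23,v3,v20) [++-] → (1.36485, -1.5362, -0.178204)–(0.886906, -1.5362, -0.656189)  len=0.6759
  (v20,v3,v0) [-++] → (1.36485, -1.5362, -0.178204)–(1.54306, -1.5362, 0)  len=0.2520

Chained into 1 loop(s):
  loop 1: 10 segments, perimeter = 7.2595
Total perimeter = 7.259


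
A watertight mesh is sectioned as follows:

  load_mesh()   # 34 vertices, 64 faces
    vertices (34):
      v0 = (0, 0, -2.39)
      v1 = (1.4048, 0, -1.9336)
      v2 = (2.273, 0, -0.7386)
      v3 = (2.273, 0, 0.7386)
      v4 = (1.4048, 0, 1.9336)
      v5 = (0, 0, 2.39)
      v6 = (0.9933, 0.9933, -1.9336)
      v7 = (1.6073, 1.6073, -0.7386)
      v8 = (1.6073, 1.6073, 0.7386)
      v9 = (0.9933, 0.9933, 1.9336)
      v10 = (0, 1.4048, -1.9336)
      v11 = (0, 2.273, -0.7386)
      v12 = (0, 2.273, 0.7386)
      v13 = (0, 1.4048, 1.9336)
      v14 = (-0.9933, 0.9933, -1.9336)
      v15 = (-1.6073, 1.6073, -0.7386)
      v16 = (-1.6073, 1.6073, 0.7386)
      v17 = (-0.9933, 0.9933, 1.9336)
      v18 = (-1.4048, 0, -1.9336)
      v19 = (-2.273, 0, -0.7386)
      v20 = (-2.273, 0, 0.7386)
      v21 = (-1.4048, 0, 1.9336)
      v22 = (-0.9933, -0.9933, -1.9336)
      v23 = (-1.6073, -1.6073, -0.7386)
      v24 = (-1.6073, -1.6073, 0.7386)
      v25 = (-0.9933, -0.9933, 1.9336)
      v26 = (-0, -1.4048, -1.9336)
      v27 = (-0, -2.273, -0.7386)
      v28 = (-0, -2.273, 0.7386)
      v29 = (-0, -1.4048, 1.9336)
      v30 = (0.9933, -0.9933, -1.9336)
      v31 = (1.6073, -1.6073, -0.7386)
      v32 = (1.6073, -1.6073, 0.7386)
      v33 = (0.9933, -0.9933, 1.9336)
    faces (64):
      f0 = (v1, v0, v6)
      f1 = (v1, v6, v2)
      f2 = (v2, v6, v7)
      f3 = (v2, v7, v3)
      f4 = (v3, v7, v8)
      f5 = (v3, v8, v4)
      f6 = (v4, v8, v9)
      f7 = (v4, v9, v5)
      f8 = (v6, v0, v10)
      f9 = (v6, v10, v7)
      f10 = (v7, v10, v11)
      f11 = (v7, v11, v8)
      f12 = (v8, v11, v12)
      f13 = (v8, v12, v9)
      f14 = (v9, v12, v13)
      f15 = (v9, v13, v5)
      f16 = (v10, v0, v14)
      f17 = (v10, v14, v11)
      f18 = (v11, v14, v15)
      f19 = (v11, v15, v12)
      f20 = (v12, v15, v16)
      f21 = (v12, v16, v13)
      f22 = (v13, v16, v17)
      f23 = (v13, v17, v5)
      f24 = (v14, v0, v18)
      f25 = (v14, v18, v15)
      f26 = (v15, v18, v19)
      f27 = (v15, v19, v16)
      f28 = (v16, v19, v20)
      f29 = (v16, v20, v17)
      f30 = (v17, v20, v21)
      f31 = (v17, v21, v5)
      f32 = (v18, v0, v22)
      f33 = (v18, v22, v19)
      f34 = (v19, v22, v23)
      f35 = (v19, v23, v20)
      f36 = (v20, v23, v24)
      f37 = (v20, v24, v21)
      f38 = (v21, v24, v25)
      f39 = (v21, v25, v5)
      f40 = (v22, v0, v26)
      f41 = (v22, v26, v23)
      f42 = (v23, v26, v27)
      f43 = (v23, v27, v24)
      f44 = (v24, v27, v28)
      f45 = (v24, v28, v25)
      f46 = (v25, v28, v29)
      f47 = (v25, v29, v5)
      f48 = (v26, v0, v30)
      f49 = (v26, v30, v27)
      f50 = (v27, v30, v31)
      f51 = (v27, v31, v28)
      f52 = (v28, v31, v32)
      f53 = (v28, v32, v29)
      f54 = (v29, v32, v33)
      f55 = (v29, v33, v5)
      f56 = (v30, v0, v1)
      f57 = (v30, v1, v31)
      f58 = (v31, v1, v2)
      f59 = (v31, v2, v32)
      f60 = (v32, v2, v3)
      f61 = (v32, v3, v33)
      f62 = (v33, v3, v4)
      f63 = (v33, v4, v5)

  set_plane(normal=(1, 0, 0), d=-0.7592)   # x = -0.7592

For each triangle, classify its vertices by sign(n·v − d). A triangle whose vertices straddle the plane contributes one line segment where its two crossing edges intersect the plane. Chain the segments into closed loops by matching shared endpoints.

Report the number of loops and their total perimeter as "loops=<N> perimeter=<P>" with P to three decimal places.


Straddling triangles (20 of 64):
  (v10,v0,v14) [++-] → (-0.7592, 0.7592, -2.04116)–(-0.7592, 1.09028, -1.9336)  len=0.3481
  (v10,v14,v11) [+-+] → (-0.7592, 1.09028, -1.9336)–(-0.7592, 1.2949, -1.65196)  len=0.3481
  (v11,v14,v15) [+--] → (-0.7592, 1.2949, -1.65196)–(-0.7592, 1.95856, -0.7386)  len=1.1290
  (v11,v15,v12) [+-+] → (-0.7592, 1.95856, -0.7386)–(-0.7592, 1.95856, 0.0408521)  len=0.7795
  (v12,v15,v16) [+--] → (-0.7592, 1.95856, 0.0408521)–(-0.7592, 1.95856, 0.7386)  len=0.6977
  (v12,v16,v13) [+-+] → (-0.7592, 1.95856, 0.7386)–(-0.7592, 1.50045, 1.36915)  len=0.7794
  (v13,v16,v17) [+--] → (-0.7592, 1.50045, 1.36915)–(-0.7592, 1.09028, 1.9336)  len=0.6977
  (v13,v17,v5) [+-+] → (-0.7592, 1.09028, 1.9336)–(-0.7592, 0.7592, 2.04116)  len=0.3481
  (v14,v0,v18) [-+-] → (-0.7592, 0.7592, -2.04116)–(-0.7592, 0, -2.14335)  len=0.7660
  (v17,v21,v5) [--+] → (-0.7592, 0, 2.14335)–(-0.7592, 0.7592, 2.04116)  len=0.7660
  (v18,v0,v22) [-+-] → (-0.7592, 0, -2.14335)–(-0.7592, -0.7592, -2.04116)  len=0.7660
  (v21,v25,v5) [--+] → (-0.7592, -0.7592, 2.04116)–(-0.7592, 0, 2.14335)  len=0.7660
  (v22,v0,v26) [-++] → (-0.7592, -0.7592, -2.04116)–(-0.7592, -1.09028, -1.9336)  len=0.3481
  (v22,v26,v23) [-+-] → (-0.7592, -1.09028, -1.9336)–(-0.7592, -1.50045, -1.36915)  len=0.6977
  (v23,v26,v27) [-++] → (-0.7592, -1.50045, -1.36915)–(-0.7592, -1.95856, -0.7386)  len=0.7794
  (v23,v27,v24) [-+-] → (-0.7592, -1.95856, -0.7386)–(-0.7592, -1.95856, -0.0408521)  len=0.6977
  (v24,v27,v28) [-++] → (-0.7592, -1.95856, -0.0408521)–(-0.7592, -1.95856, 0.7386)  len=0.7795
  (v24,v28,v25) [-+-] → (-0.7592, -1.95856, 0.7386)–(-0.7592, -1.2949, 1.65196)  len=1.1290
  (v25,v28,v29) [-++] → (-0.7592, -1.2949, 1.65196)–(-0.7592, -1.09028, 1.9336)  len=0.3481
  (v25,v29,v5) [-++] → (-0.7592, -1.09028, 1.9336)–(-0.7592, -0.7592, 2.04116)  len=0.3481

Chained into 1 loop(s):
  loop 1: 20 segments, perimeter = 13.3196
Total perimeter = 13.320

loops=1 perimeter=13.320


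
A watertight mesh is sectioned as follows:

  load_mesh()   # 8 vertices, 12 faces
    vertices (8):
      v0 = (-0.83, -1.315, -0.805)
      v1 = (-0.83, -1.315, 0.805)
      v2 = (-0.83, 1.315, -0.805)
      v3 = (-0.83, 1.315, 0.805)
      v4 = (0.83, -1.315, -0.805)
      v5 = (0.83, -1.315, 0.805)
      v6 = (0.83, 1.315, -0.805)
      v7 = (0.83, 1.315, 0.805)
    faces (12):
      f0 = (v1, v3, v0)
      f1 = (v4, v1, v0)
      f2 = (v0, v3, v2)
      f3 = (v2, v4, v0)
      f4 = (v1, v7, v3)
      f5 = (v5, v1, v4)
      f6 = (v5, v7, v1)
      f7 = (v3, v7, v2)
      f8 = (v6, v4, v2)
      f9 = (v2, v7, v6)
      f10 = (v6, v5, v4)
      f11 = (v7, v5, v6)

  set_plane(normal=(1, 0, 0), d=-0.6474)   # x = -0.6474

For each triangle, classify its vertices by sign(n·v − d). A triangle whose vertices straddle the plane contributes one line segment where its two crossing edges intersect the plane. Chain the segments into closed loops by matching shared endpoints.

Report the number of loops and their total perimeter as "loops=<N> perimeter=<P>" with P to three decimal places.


loops=1 perimeter=8.480

Straddling triangles (8 of 12):
  (v4,v1,v0) [+--] → (-0.6474, -1.315, 0.6279)–(-0.6474, -1.315, -0.805)  len=1.4329
  (v2,v4,v0) [-+-] → (-0.6474, 1.0257, -0.805)–(-0.6474, -1.315, -0.805)  len=2.3407
  (v1,v7,v3) [-+-] → (-0.6474, -1.0257, 0.805)–(-0.6474, 1.315, 0.805)  len=2.3407
  (v5,v1,v4) [+-+] → (-0.6474, -1.315, 0.805)–(-0.6474, -1.315, 0.6279)  len=0.1771
  (v5,v7,v1) [++-] → (-0.6474, -1.0257, 0.805)–(-0.6474, -1.315, 0.805)  len=0.2893
  (v3,v7,v2) [-+-] → (-0.6474, 1.315, 0.805)–(-0.6474, 1.315, -0.6279)  len=1.4329
  (v6,v4,v2) [++-] → (-0.6474, 1.0257, -0.805)–(-0.6474, 1.315, -0.805)  len=0.2893
  (v2,v7,v6) [-++] → (-0.6474, 1.315, -0.6279)–(-0.6474, 1.315, -0.805)  len=0.1771

Chained into 1 loop(s):
  loop 1: 8 segments, perimeter = 8.4800
Total perimeter = 8.480


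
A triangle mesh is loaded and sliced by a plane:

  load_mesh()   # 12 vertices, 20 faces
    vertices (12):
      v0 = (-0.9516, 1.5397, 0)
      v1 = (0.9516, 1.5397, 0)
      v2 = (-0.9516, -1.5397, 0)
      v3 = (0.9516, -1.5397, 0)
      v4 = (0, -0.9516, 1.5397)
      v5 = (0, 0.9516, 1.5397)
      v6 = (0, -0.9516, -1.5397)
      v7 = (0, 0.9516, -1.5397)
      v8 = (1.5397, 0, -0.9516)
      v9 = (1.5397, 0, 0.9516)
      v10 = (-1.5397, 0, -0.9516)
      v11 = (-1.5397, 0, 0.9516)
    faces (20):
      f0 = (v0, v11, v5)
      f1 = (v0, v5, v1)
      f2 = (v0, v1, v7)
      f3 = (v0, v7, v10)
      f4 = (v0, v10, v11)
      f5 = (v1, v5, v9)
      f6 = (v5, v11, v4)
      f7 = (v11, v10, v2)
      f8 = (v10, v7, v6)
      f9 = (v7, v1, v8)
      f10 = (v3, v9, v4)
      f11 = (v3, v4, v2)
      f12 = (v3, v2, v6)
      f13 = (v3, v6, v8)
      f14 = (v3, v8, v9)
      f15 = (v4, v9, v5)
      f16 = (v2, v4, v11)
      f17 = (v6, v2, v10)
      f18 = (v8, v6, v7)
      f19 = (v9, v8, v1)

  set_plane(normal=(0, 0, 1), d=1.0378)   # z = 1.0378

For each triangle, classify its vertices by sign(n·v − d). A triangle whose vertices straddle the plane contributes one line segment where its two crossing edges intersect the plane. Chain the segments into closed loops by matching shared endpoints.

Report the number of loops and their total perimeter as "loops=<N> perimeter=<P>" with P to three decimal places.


Straddling triangles (8 of 20):
  (v0,v11,v5) [--+] → (-1.31402, 0.13948, 1.0378)–(-0.310196, 1.1433, 1.0378)  len=1.4196
  (v0,v5,v1) [-+-] → (-0.310196, 1.1433, 1.0378)–(0.310196, 1.1433, 1.0378)  len=0.6204
  (v1,v5,v9) [-+-] → (0.310196, 1.1433, 1.0378)–(1.31402, 0.13948, 1.0378)  len=1.4196
  (v5,v11,v4) [+-+] → (-1.31402, 0.13948, 1.0378)–(-1.31402, -0.13948, 1.0378)  len=0.2790
  (v3,v9,v4) [--+] → (1.31402, -0.13948, 1.0378)–(0.310196, -1.1433, 1.0378)  len=1.4196
  (v3,v4,v2) [-+-] → (0.310196, -1.1433, 1.0378)–(-0.310196, -1.1433, 1.0378)  len=0.6204
  (v4,v9,v5) [+-+] → (1.31402, -0.13948, 1.0378)–(1.31402, 0.13948, 1.0378)  len=0.2790
  (v2,v4,v11) [-+-] → (-0.310196, -1.1433, 1.0378)–(-1.31402, -0.13948, 1.0378)  len=1.4196

Chained into 1 loop(s):
  loop 1: 8 segments, perimeter = 7.4772
Total perimeter = 7.477

loops=1 perimeter=7.477


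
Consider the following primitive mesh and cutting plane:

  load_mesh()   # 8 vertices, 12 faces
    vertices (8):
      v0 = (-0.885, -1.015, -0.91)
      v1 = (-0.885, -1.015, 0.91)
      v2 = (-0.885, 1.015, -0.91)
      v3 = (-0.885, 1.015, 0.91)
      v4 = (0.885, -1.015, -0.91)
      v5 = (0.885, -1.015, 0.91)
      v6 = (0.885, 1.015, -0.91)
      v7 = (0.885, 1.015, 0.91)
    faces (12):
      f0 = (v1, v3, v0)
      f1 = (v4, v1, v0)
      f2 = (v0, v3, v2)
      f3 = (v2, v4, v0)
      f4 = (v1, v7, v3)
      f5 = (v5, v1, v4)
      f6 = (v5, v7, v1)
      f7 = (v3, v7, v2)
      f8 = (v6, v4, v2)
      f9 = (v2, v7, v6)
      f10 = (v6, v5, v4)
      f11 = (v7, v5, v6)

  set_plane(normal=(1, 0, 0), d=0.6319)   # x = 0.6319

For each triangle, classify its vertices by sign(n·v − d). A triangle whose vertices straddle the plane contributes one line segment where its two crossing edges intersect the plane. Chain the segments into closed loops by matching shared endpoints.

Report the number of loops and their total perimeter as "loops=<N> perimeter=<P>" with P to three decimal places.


loops=1 perimeter=7.700

Straddling triangles (8 of 12):
  (v4,v1,v0) [+--] → (0.6319, -1.015, -0.64975)–(0.6319, -1.015, -0.91)  len=0.2602
  (v2,v4,v0) [-+-] → (0.6319, -0.724721, -0.91)–(0.6319, -1.015, -0.91)  len=0.2903
  (v1,v7,v3) [-+-] → (0.6319, 0.724721, 0.91)–(0.6319, 1.015, 0.91)  len=0.2903
  (v5,v1,v4) [+-+] → (0.6319, -1.015, 0.91)–(0.6319, -1.015, -0.64975)  len=1.5598
  (v5,v7,v1) [++-] → (0.6319, 0.724721, 0.91)–(0.6319, -1.015, 0.91)  len=1.7397
  (v3,v7,v2) [-+-] → (0.6319, 1.015, 0.91)–(0.6319, 1.015, 0.64975)  len=0.2602
  (v6,v4,v2) [++-] → (0.6319, -0.724721, -0.91)–(0.6319, 1.015, -0.91)  len=1.7397
  (v2,v7,v6) [-++] → (0.6319, 1.015, 0.64975)–(0.6319, 1.015, -0.91)  len=1.5598

Chained into 1 loop(s):
  loop 1: 8 segments, perimeter = 7.7000
Total perimeter = 7.700


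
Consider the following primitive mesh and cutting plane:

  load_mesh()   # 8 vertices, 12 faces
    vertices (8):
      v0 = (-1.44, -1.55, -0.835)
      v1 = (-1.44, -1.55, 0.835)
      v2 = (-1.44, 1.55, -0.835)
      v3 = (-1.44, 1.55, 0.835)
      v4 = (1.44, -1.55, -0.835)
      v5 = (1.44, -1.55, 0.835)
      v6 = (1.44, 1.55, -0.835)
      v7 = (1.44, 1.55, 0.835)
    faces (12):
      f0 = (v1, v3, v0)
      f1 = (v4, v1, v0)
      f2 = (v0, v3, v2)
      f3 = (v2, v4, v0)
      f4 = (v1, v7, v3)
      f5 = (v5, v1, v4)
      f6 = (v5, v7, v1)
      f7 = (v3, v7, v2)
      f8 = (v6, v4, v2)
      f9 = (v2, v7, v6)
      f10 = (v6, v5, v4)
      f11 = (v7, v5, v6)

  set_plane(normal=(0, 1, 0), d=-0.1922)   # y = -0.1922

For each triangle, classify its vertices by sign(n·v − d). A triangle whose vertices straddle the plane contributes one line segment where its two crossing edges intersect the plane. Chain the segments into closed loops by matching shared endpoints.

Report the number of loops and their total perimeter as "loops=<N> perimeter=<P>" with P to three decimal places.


loops=1 perimeter=9.100

Straddling triangles (8 of 12):
  (v1,v3,v0) [-+-] → (-1.44, -0.1922, 0.835)–(-1.44, -0.1922, -0.10354)  len=0.9385
  (v0,v3,v2) [-++] → (-1.44, -0.1922, -0.10354)–(-1.44, -0.1922, -0.835)  len=0.7315
  (v2,v4,v0) [+--] → (0.17856, -0.1922, -0.835)–(-1.44, -0.1922, -0.835)  len=1.6186
  (v1,v7,v3) [-++] → (-0.17856, -0.1922, 0.835)–(-1.44, -0.1922, 0.835)  len=1.2614
  (v5,v7,v1) [-+-] → (1.44, -0.1922, 0.835)–(-0.17856, -0.1922, 0.835)  len=1.6186
  (v6,v4,v2) [+-+] → (1.44, -0.1922, -0.835)–(0.17856, -0.1922, -0.835)  len=1.2614
  (v6,v5,v4) [+--] → (1.44, -0.1922, 0.10354)–(1.44, -0.1922, -0.835)  len=0.9385
  (v7,v5,v6) [+-+] → (1.44, -0.1922, 0.835)–(1.44, -0.1922, 0.10354)  len=0.7315

Chained into 1 loop(s):
  loop 1: 8 segments, perimeter = 9.1000
Total perimeter = 9.100


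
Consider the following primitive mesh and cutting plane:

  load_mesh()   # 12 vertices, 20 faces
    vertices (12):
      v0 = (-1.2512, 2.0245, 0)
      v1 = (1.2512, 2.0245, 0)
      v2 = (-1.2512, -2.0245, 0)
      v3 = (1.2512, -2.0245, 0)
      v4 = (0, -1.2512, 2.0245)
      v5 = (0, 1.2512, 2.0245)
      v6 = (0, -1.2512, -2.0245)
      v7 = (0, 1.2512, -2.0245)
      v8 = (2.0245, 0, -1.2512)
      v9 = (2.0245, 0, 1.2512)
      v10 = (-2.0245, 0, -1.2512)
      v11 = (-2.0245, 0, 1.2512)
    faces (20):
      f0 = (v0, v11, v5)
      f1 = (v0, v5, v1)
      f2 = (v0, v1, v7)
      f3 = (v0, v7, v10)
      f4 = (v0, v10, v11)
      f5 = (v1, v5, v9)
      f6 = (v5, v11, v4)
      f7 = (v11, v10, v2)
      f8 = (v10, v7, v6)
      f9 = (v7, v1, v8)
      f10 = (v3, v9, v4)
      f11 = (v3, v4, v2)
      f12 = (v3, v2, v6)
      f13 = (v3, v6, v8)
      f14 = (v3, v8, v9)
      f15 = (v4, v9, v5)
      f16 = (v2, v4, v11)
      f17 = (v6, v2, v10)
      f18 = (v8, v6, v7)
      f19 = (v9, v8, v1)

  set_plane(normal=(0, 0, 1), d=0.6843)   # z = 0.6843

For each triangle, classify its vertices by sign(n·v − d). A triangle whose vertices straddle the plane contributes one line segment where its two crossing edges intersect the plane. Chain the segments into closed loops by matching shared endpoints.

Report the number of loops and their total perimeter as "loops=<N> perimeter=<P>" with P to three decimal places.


loops=1 perimeter=12.026

Straddling triangles (10 of 20):
  (v0,v11,v5) [-++] → (-1.67413, 0.917271, 0.6843)–(-0.828283, 1.76312, 0.6843)  len=1.1962
  (v0,v5,v1) [-+-] → (-0.828283, 1.76312, 0.6843)–(0.828283, 1.76312, 0.6843)  len=1.6566
  (v0,v10,v11) [--+] → (-2.0245, 0, 0.6843)–(-1.67413, 0.917271, 0.6843)  len=0.9819
  (v1,v5,v9) [-++] → (0.828283, 1.76312, 0.6843)–(1.67413, 0.917271, 0.6843)  len=1.1962
  (v11,v10,v2) [+--] → (-2.0245, 0, 0.6843)–(-1.67413, -0.917271, 0.6843)  len=0.9819
  (v3,v9,v4) [-++] → (1.67413, -0.917271, 0.6843)–(0.828283, -1.76312, 0.6843)  len=1.1962
  (v3,v4,v2) [-+-] → (0.828283, -1.76312, 0.6843)–(-0.828283, -1.76312, 0.6843)  len=1.6566
  (v3,v8,v9) [--+] → (2.0245, 0, 0.6843)–(1.67413, -0.917271, 0.6843)  len=0.9819
  (v2,v4,v11) [-++] → (-0.828283, -1.76312, 0.6843)–(-1.67413, -0.917271, 0.6843)  len=1.1962
  (v9,v8,v1) [+--] → (2.0245, 0, 0.6843)–(1.67413, 0.917271, 0.6843)  len=0.9819

Chained into 1 loop(s):
  loop 1: 10 segments, perimeter = 12.0256
Total perimeter = 12.026


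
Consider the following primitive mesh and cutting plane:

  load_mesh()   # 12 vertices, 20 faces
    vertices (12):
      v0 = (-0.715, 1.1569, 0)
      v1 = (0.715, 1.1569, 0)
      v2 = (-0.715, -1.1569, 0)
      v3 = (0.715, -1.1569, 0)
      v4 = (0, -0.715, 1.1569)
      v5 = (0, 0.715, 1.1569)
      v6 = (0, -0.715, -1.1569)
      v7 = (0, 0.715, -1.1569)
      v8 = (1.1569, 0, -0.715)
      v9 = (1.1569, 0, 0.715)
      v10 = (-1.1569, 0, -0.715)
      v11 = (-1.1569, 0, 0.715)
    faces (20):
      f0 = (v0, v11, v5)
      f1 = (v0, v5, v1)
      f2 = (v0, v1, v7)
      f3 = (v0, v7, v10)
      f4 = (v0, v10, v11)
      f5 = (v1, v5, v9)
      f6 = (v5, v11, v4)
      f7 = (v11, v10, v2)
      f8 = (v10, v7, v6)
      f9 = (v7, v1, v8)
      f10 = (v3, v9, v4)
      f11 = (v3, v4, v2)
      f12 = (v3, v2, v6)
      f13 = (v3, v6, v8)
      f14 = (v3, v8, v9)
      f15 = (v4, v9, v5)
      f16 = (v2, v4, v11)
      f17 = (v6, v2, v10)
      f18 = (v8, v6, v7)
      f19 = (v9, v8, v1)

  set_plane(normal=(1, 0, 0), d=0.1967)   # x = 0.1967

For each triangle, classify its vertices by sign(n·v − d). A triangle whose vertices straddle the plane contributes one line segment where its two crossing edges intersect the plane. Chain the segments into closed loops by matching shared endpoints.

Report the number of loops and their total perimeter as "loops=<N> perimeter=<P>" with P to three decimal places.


Straddling triangles (10 of 20):
  (v0,v5,v1) [--+] → (0.1967, 0.836569, 0.838631)–(0.1967, 1.1569, 0)  len=0.8977
  (v0,v1,v7) [-+-] → (0.1967, 1.1569, 0)–(0.1967, 0.836569, -0.838631)  len=0.8977
  (v1,v5,v9) [+-+] → (0.1967, 0.836569, 0.838631)–(0.1967, 0.593433, 1.08177)  len=0.3438
  (v7,v1,v8) [-++] → (0.1967, 0.836569, -0.838631)–(0.1967, 0.593433, -1.08177)  len=0.3438
  (v3,v9,v4) [++-] → (0.1967, -0.593433, 1.08177)–(0.1967, -0.836569, 0.838631)  len=0.3438
  (v3,v4,v2) [+--] → (0.1967, -0.836569, 0.838631)–(0.1967, -1.1569, 0)  len=0.8977
  (v3,v2,v6) [+--] → (0.1967, -1.1569, 0)–(0.1967, -0.836569, -0.838631)  len=0.8977
  (v3,v6,v8) [+-+] → (0.1967, -0.836569, -0.838631)–(0.1967, -0.593433, -1.08177)  len=0.3438
  (v4,v9,v5) [-+-] → (0.1967, -0.593433, 1.08177)–(0.1967, 0.593433, 1.08177)  len=1.1869
  (v8,v6,v7) [+--] → (0.1967, -0.593433, -1.08177)–(0.1967, 0.593433, -1.08177)  len=1.1869

Chained into 1 loop(s):
  loop 1: 10 segments, perimeter = 7.3400
Total perimeter = 7.340

loops=1 perimeter=7.340
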